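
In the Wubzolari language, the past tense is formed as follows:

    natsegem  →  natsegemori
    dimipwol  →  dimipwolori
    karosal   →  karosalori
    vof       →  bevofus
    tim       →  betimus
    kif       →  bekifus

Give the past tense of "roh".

natsegem and tim both end in -m yet inflect differently (natsegemori, betimus), so the final letter is not what conditions the rule; the number of vowels is.
"roh" has 1 vowel. The stems with 1 vowel (vof → bevofus, tim → betimus, kif → bekifus) add be- … -us around the stem.
The other pattern: stems with 3 vowels add -ori.
So roh → berohus.

berohus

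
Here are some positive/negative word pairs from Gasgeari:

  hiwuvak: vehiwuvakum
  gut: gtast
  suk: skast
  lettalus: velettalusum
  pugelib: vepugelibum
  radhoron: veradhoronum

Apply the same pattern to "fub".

fbast

suk and hiwuvak both end in -k yet inflect differently (skast, vehiwuvakum), so the final letter is not what conditions the rule; the number of vowels is.
"fub" has 1 vowel. The stems with 1 vowel (gut → gtast, suk → skast) delete the last vowel and add -ast.
So fub → fbast.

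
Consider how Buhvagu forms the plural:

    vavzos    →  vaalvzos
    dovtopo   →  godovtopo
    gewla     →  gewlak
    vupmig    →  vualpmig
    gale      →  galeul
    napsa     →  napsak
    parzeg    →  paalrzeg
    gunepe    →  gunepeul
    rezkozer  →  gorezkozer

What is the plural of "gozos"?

goalzos

"gozos" ends in -s. The one such stem in the data (vavzos → vaalvzos) inserts -al- after the first vowel (as do parzeg, vupmig), so the same rule applies.
The other patterns: stems ending in -e add -ul; stems ending in -a drop the final letter and add -ak; stems ending in -o or -r add the prefix go-.
So gozos → goalzos.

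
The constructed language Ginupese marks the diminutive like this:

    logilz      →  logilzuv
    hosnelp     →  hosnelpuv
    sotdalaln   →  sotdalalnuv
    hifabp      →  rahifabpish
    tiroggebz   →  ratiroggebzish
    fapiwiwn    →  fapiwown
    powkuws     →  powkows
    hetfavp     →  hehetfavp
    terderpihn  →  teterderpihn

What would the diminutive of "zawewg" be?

hosnelp and hifabp both end in -p yet inflect differently (hosnelpuv, rahifabpish), so the final letter is not what conditions the rule; the second-to-last letter is.
"zawewg" has second-to-last letter 'w'. The stems whose second-to-last letter is 'w' (fapiwiwn → fapiwown, powkuws → powkows) change the last vowel to 'o'.
The other patterns: stems whose second-to-last letter is 'l' add -uv; stems whose second-to-last letter is 'b' add ra- … -ish around the stem; stems whose second-to-last letter is 'h' or 'v' repeat the first consonant+vowel as a prefix.
So zawewg → zawowg.

zawowg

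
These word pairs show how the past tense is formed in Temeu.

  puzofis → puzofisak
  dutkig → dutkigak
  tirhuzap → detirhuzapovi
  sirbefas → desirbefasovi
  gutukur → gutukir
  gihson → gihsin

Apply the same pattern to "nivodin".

puzofis and sirbefas both end in -s yet inflect differently (puzofisak, desirbefasovi), so the final letter is not what conditions the rule; the last vowel is.
"nivodin" has last vowel 'i'. The stems whose last vowel is 'i' (puzofis → puzofisak, dutkig → dutkigak) add -ak.
So nivodin → nivodinak.

nivodinak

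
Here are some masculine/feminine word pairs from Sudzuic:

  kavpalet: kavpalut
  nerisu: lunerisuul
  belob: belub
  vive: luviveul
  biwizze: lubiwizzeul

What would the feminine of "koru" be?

lukoruul

"koru" ends in a vowel. The stems ending in a vowel (biwizze → lubiwizzeul, vive → luviveul, nerisu → lunerisuul) add lu- … -ul around the stem.
So koru → lukoruul.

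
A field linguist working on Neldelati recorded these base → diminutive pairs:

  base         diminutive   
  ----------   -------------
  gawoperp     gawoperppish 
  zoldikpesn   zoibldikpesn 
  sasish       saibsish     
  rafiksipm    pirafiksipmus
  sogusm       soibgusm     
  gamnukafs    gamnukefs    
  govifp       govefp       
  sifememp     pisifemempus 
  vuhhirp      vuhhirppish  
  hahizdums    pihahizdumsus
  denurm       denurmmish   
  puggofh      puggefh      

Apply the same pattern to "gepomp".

sogusm and denurm both end in -m yet inflect differently (soibgusm, denurmmish), so the final letter is not what conditions the rule; the second-to-last letter is.
"gepomp" has second-to-last letter 'm'. The stems whose second-to-last letter is 'm' (hahizdums → pihahizdumsus, sifememp → pisifemempus) add pi- … -us around the stem.
The other patterns: stems whose second-to-last letter is 's' insert -ib- after the first vowel; stems whose second-to-last letter is 'r' double the final consonant and add -ish; stems whose second-to-last letter is 'f' change the last vowel to 'e'.
So gepomp → pigepompus.

pigepompus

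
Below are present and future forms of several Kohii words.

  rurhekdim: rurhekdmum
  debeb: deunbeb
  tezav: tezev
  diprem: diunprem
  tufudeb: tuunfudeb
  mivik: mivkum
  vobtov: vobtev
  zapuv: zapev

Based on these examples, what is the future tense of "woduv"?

wodev

"woduv" has last vowel 'u'. The one such stem in the data (zapuv → zapev) changes the last vowel to 'e' (as do tezav, vobtov), so the same rule applies.
The other patterns: stems whose last vowel is 'i' delete the last vowel and add -um; stems whose last vowel is 'e' insert -un- after the first vowel.
So woduv → wodev.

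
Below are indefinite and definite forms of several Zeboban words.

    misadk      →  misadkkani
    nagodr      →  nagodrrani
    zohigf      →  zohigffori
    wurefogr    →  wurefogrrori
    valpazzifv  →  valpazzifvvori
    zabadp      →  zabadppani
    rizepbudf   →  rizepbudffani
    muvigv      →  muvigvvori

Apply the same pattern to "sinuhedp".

nagodr and wurefogr both end in -r yet inflect differently (nagodrrani, wurefogrrori), so the final letter is not what conditions the rule; the second-to-last letter is.
"sinuhedp" has second-to-last letter 'd'. The stems whose second-to-last letter is 'd' (rizepbudf → rizepbudffani, misadk → misadkkani, zabadp → zabadppani) double the final consonant and add -ani.
The other pattern: stems whose second-to-last letter is 'f' or 'g' double the final consonant and add -ori.
So sinuhedp → sinuhedppani.

sinuhedppani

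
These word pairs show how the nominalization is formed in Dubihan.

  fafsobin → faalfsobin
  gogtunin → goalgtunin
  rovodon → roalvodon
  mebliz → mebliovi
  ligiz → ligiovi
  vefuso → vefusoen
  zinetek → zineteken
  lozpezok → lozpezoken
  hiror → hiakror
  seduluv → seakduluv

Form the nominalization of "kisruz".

"kisruz" ends in -z. The stems ending in -z (mebliz → mebliovi, ligiz → ligiovi) drop the final letter and add -ovi.
So kisruz → kisruovi.

kisruovi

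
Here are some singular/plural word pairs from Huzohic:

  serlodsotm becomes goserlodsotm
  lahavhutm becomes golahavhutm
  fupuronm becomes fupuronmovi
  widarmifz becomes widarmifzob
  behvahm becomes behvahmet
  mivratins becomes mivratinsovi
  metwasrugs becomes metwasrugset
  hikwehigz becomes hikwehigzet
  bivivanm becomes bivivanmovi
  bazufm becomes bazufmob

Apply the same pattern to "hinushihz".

"hinushihz" has second-to-last letter 'h'. The one such stem in the data (behvahm → behvahmet) adds -et, so the same rule applies.
The other patterns: stems whose second-to-last letter is 'f' add -ob; stems whose second-to-last letter is 't' add the prefix go-; stems whose second-to-last letter is 'n' add -ovi.
So hinushihz → hinushihzet.

hinushihzet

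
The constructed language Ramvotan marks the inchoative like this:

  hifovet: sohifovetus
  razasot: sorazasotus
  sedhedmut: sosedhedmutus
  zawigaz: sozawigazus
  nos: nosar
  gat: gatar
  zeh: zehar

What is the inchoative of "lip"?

hifovet and gat both end in -t yet inflect differently (sohifovetus, gatar), so the final letter is not what conditions the rule; the number of vowels is.
"lip" has 1 vowel. The stems with 1 vowel (nos → nosar, gat → gatar, zeh → zehar) add -ar.
The other pattern: stems with 3 vowels add so- … -us around the stem.
So lip → lipar.

lipar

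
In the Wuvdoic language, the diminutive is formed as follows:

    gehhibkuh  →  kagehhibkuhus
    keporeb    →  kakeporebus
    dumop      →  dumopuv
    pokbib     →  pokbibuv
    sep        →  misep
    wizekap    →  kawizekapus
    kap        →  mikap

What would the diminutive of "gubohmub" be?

"gubohmub" has 3 vowels. The stems with 3 vowels (keporeb → kakeporebus, wizekap → kawizekapus, gehhibkuh → kagehhibkuhus) add ka- … -us around the stem.
The other patterns: stems with 1 vowel add the prefix mi-; stems with 2 vowels add -uv.
So gubohmub → kagubohmubus.

kagubohmubus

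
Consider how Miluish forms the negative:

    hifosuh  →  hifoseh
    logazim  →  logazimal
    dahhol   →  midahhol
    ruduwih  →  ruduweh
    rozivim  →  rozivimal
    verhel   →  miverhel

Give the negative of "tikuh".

ruduwih and rozivim both have last vowel 'i' yet inflect differently (ruduweh, rozivimal), so the last vowel is not what conditions the rule; the final letter is.
"tikuh" ends in -h. The stems ending in -h (hifosuh → hifoseh, ruduwih → ruduweh) change the last vowel to 'e'.
So tikuh → tikeh.

tikeh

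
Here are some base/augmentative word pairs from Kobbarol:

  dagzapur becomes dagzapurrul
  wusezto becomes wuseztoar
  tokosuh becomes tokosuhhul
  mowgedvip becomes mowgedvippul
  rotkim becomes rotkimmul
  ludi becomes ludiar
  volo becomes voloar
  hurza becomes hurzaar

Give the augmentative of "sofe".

ludi and rotkim both have last vowel 'i' yet inflect differently (ludiar, rotkimmul), so the last vowel is not what conditions the rule; whether the stem ends in a vowel or a consonant is.
"sofe" ends in a vowel. The stems ending in a vowel (hurza → hurzaar, wusezto → wuseztoar, volo → voloar) add -ar.
So sofe → sofear.

sofear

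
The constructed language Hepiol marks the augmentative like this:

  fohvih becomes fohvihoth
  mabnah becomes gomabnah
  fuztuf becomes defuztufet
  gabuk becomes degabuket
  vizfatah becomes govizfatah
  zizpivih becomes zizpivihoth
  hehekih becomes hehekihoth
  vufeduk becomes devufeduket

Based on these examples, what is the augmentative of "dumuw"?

"dumuw" has last vowel 'u'. The stems whose last vowel is 'u' (fuztuf → defuztufet, gabuk → degabuket, vufeduk → devufeduket) add de- … -et around the stem.
So dumuw → dedumuwet.

dedumuwet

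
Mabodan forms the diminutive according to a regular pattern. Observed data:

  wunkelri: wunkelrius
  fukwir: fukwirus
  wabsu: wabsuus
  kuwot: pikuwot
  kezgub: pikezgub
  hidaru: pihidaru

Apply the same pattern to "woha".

wabsu and hidaru both end in -u yet inflect differently (wabsuus, pihidaru), so the final letter is not what conditions the rule; the first letter is.
"woha" begins with w-. The stems beginning with w- (wunkelri → wunkelrius, wabsu → wabsuus) add -us.
The other pattern: stems beginning with h- or k- add the prefix pi-.
So woha → wohaus.

wohaus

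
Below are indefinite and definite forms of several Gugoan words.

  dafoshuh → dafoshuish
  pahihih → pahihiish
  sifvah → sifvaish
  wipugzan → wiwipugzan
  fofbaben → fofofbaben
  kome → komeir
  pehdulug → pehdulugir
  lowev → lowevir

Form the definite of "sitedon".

sisitedon

sifvah and wipugzan both have last vowel 'a' yet inflect differently (sifvaish, wiwipugzan), so the last vowel is not what conditions the rule; the final letter is.
"sitedon" ends in -n. The stems ending in -n (wipugzan → wiwipugzan, fofbaben → fofofbaben) repeat the first consonant+vowel as a prefix.
The other patterns: stems ending in -h drop the final letter and add -ish; stems ending in -e, -g or -v add -ir.
So sitedon → sisitedon.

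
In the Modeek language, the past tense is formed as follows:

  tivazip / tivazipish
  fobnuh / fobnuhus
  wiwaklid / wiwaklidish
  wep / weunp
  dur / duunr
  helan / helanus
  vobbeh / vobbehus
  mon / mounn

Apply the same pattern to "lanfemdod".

"lanfemdod" has 3 vowels. The stems with 3 vowels (wiwaklid → wiwaklidish, tivazip → tivazipish) add -ish.
So lanfemdod → lanfemdodish.

lanfemdodish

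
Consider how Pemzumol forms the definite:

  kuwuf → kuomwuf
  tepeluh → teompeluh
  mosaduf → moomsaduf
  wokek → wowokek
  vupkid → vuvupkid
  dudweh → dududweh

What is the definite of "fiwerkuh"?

fiomwerkuh

"fiwerkuh" has last vowel 'u'. The stems whose last vowel is 'u' (kuwuf → kuomwuf, tepeluh → teompeluh, mosaduf → moomsaduf) insert -om- after the first vowel.
So fiwerkuh → fiomwerkuh.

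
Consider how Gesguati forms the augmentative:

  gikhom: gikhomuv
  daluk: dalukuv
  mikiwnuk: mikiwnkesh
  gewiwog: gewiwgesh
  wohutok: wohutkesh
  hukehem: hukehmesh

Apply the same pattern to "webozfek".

"webozfek" has 3 vowels. The stems with 3 vowels (mikiwnuk → mikiwnkesh, gewiwog → gewiwgesh, wohutok → wohutkesh) delete the last vowel and add -esh.
The other pattern: stems with 2 vowels add -uv.
So webozfek → webozfkesh.

webozfkesh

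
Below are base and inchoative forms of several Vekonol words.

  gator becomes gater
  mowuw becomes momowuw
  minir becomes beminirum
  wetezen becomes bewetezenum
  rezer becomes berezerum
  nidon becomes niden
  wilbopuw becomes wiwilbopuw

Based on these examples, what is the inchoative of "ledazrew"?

rezer and gator both end in -r yet inflect differently (berezerum, gater), so the final letter is not what conditions the rule; the last vowel is.
"ledazrew" has last vowel 'e'. The stems whose last vowel is 'e' (rezer → berezerum, wetezen → bewetezenum) add be- … -um around the stem.
The other patterns: stems whose last vowel is 'u' repeat the first consonant+vowel as a prefix; stems whose last vowel is 'o' change the last vowel to 'e'.
So ledazrew → beledazrewum.

beledazrewum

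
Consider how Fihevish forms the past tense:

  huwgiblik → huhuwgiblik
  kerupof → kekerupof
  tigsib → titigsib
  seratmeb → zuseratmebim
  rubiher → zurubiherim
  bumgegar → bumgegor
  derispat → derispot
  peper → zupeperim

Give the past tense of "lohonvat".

seratmeb and tigsib both end in -b yet inflect differently (zuseratmebim, titigsib), so the final letter is not what conditions the rule; the last vowel is.
"lohonvat" has last vowel 'a'. The stems whose last vowel is 'a' (derispat → derispot, bumgegar → bumgegor) change the last vowel to 'o'.
The other patterns: stems whose last vowel is 'e' add zu- … -im around the stem; stems whose last vowel is 'i' or 'o' repeat the first consonant+vowel as a prefix.
So lohonvat → lohonvot.

lohonvot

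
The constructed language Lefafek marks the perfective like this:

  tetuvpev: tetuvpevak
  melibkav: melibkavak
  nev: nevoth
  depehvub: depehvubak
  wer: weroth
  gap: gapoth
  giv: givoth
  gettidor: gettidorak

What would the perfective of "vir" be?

tetuvpev and nev both end in -v yet inflect differently (tetuvpevak, nevoth), so the final letter is not what conditions the rule; the number of vowels is.
"vir" has 1 vowel. The stems with 1 vowel (gap → gapoth, nev → nevoth, wer → weroth) add -oth.
So vir → viroth.

viroth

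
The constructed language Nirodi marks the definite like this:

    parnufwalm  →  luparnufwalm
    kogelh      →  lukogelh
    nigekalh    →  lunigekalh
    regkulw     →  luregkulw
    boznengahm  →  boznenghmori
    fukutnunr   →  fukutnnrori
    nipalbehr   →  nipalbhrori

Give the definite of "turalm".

parnufwalm and boznengahm both end in -m yet inflect differently (luparnufwalm, boznenghmori), so the final letter is not what conditions the rule; the second-to-last letter is.
"turalm" has second-to-last letter 'l'. The stems whose second-to-last letter is 'l' (parnufwalm → luparnufwalm, kogelh → lukogelh, nigekalh → lunigekalh) add the prefix lu-.
So turalm → luturalm.

luturalm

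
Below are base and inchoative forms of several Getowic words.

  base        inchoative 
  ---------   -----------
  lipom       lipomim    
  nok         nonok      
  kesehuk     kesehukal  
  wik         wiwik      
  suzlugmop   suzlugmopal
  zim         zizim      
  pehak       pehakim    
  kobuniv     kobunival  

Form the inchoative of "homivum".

homivumal

zim and lipom both end in -m yet inflect differently (zizim, lipomim), so the final letter is not what conditions the rule; the number of vowels is.
"homivum" has 3 vowels. The stems with 3 vowels (suzlugmop → suzlugmopal, kobuniv → kobunival, kesehuk → kesehukal) add -al.
The other patterns: stems with 1 vowel repeat the first consonant+vowel as a prefix; stems with 2 vowels add -im.
So homivum → homivumal.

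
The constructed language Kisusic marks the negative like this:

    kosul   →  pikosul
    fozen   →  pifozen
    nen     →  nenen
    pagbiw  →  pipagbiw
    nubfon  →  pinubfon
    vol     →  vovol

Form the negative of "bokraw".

pibokraw

nubfon and nen both end in -n yet inflect differently (pinubfon, nenen), so the final letter is not what conditions the rule; the number of vowels is.
"bokraw" has 2 vowels. The stems with 2 vowels (nubfon → pinubfon, kosul → pikosul, pagbiw → pipagbiw) add the prefix pi-.
So bokraw → pibokraw.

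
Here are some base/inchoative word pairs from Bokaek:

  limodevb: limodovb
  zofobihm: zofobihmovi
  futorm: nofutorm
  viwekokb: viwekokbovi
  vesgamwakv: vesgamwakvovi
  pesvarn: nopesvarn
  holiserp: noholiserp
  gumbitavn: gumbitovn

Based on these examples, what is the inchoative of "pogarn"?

nopogarn

gumbitavn and pesvarn both end in -n yet inflect differently (gumbitovn, nopesvarn), so the final letter is not what conditions the rule; the second-to-last letter is.
"pogarn" has second-to-last letter 'r'. The stems whose second-to-last letter is 'r' (futorm → nofutorm, holiserp → noholiserp, pesvarn → nopesvarn) add the prefix no-.
So pogarn → nopogarn.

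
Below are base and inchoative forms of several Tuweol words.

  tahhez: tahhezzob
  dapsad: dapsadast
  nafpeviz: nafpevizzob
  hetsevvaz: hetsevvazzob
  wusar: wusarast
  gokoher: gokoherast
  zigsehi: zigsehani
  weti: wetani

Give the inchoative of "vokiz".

"vokiz" ends in -z. The stems ending in -z (tahhez → tahhezzob, hetsevvaz → hetsevvazzob, nafpeviz → nafpevizzob) double the final consonant and add -ob.
The other patterns: stems ending in -i drop the final letter and add -ani; stems ending in -d or -r add -ast.
So vokiz → vokizzob.

vokizzob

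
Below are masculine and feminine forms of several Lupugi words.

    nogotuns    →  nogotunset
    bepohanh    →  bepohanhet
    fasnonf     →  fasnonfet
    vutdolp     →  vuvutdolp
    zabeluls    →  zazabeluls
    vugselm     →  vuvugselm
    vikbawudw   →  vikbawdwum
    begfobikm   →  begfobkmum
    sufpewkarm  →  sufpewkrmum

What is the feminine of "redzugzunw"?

nogotuns and zabeluls both end in -s yet inflect differently (nogotunset, zazabeluls), so the final letter is not what conditions the rule; the second-to-last letter is.
"redzugzunw" has second-to-last letter 'n'. The stems whose second-to-last letter is 'n' (nogotuns → nogotunset, bepohanh → bepohanhet, fasnonf → fasnonfet) add -et.
The other patterns: stems whose second-to-last letter is 'l' repeat the first consonant+vowel as a prefix; stems whose second-to-last letter is 'd', 'k' or 'r' delete the last vowel and add -um.
So redzugzunw → redzugzunwet.

redzugzunwet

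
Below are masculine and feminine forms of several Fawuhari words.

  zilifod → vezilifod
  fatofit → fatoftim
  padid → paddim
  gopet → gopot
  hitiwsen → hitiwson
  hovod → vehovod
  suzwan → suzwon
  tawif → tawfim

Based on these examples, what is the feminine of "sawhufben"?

sawhufbon

"sawhufben" has last vowel 'e'. The stems whose last vowel is 'e' (hitiwsen → hitiwson, gopet → gopot) change the last vowel to 'o'.
So sawhufben → sawhufbon.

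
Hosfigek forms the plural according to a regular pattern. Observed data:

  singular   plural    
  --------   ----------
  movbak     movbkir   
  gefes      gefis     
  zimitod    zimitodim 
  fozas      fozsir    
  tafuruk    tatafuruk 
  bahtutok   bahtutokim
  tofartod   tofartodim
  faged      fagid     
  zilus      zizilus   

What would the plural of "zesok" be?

zesokim

"zesok" has last vowel 'o'. The stems whose last vowel is 'o' (tofartod → tofartodim, bahtutok → bahtutokim, zimitod → zimitodim) add -im.
The other patterns: stems whose last vowel is 'a' delete the last vowel and add -ir; stems whose last vowel is 'e' change the last vowel to 'i'; stems whose last vowel is 'u' repeat the first consonant+vowel as a prefix.
So zesok → zesokim.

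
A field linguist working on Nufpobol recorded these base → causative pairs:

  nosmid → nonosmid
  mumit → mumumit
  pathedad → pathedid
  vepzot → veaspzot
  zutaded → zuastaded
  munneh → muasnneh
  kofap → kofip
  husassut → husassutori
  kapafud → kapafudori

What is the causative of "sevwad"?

husassut and mumit both end in -t yet inflect differently (husassutori, mumumit), so the final letter is not what conditions the rule; the last vowel is.
"sevwad" has last vowel 'a'. The stems whose last vowel is 'a' (pathedad → pathedid, kofap → kofip) change the last vowel to 'i'.
So sevwad → sevwid.

sevwid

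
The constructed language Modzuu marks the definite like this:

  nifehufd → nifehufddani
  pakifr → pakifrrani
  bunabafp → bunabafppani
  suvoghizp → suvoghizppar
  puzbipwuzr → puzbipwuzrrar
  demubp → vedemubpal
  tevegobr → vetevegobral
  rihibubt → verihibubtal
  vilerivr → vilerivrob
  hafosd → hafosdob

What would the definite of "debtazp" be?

bunabafp and suvoghizp both end in -p yet inflect differently (bunabafppani, suvoghizppar), so the final letter is not what conditions the rule; the second-to-last letter is.
"debtazp" has second-to-last letter 'z'. The stems whose second-to-last letter is 'z' (suvoghizp → suvoghizppar, puzbipwuzr → puzbipwuzrrar) double the final consonant and add -ar.
The other patterns: stems whose second-to-last letter is 'f' double the final consonant and add -ani; stems whose second-to-last letter is 'b' add ve- … -al around the stem; stems whose second-to-last letter is 's' or 'v' add -ob.
So debtazp → debtazppar.

debtazppar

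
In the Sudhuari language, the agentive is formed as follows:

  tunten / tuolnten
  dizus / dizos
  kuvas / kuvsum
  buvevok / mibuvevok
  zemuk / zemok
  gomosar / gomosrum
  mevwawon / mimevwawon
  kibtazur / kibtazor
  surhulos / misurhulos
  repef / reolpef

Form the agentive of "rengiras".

rengirsum

kuvas and dizus both end in -s yet inflect differently (kuvsum, dizos), so the final letter is not what conditions the rule; the last vowel is.
"rengiras" has last vowel 'a'. The stems whose last vowel is 'a' (kuvas → kuvsum, gomosar → gomosrum) delete the last vowel and add -um.
So rengiras → rengirsum.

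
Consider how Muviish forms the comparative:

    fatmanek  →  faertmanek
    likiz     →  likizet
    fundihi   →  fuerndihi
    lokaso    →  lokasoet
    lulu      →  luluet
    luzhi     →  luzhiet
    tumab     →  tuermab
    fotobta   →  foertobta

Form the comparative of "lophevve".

"lophevve" begins with l-. The stems beginning with l- (luzhi → luzhiet, lulu → luluet, likiz → likizet) add -et.
The other pattern: stems beginning with f- or t- insert -er- after the first vowel.
So lophevve → lophevveet.

lophevveet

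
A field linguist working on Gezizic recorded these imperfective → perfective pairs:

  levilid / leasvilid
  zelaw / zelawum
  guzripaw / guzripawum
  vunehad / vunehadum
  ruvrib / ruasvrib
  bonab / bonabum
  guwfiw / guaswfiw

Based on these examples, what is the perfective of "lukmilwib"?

zelaw and guwfiw both end in -w yet inflect differently (zelawum, guaswfiw), so the final letter is not what conditions the rule; the last vowel is.
"lukmilwib" has last vowel 'i'. The stems whose last vowel is 'i' (guwfiw → guaswfiw, levilid → leasvilid, ruvrib → ruasvrib) insert -as- after the first vowel.
The other pattern: stems whose last vowel is 'a' add -um.
So lukmilwib → luaskmilwib.

luaskmilwib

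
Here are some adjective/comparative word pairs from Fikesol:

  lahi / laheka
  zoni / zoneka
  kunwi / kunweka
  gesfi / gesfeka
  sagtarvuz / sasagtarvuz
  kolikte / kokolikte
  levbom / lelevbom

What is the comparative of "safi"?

kunwi and kolikte both begin with k- yet inflect differently (kunweka, kokolikte), so the first letter is not what conditions the rule; the final letter is.
"safi" ends in -i. The stems ending in -i (lahi → laheka, zoni → zoneka, kunwi → kunweka) drop the final letter and add -eka.
So safi → safeka.

safeka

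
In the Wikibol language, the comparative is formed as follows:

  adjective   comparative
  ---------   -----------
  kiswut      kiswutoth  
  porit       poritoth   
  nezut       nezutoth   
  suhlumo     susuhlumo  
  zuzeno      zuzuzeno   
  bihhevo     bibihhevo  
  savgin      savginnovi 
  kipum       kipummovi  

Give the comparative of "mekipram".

porit and savgin both have last vowel 'i' yet inflect differently (poritoth, savginnovi), so the last vowel is not what conditions the rule; the final letter is.
"mekipram" ends in -m. The one such stem in the data (kipum → kipummovi) doubles the final consonant and adds -ovi (as does savgin), so the same rule applies.
The other patterns: stems ending in -t add -oth; stems ending in -o repeat the first consonant+vowel as a prefix.
So mekipram → mekiprammovi.

mekiprammovi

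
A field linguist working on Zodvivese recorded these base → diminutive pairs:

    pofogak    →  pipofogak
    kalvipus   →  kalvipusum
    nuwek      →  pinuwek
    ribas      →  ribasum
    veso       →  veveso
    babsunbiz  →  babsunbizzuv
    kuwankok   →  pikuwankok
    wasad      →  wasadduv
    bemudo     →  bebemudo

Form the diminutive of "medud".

medudduv

wasad and ribas both have last vowel 'a' yet inflect differently (wasadduv, ribasum), so the last vowel is not what conditions the rule; the final letter is.
"medud" ends in -d. The one such stem in the data (wasad → wasadduv) doubles the final consonant and adds -uv (as does babsunbiz), so the same rule applies.
So medud → medudduv.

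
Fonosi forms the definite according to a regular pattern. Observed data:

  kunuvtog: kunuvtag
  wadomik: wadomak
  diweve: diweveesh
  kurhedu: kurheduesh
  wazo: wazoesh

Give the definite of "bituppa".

bituppaesh

kunuvtog and wazo both have last vowel 'o' yet inflect differently (kunuvtag, wazoesh), so the last vowel is not what conditions the rule; whether the stem ends in a vowel or a consonant is.
"bituppa" ends in a vowel. The stems ending in a vowel (diweve → diweveesh, kurhedu → kurheduesh, wazo → wazoesh) add -esh.
The other pattern: stems ending in a consonant change the last vowel to 'a'.
So bituppa → bituppaesh.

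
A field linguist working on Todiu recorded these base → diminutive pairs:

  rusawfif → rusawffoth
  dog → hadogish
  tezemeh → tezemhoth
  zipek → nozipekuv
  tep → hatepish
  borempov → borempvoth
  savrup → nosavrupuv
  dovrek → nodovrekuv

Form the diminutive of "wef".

"wef" has 1 vowel. The stems with 1 vowel (tep → hatepish, dog → hadogish) add ha- … -ish around the stem.
The other patterns: stems with 2 vowels add no- … -uv around the stem; stems with 3 vowels delete the last vowel and add -oth.
So wef → hawefish.

hawefish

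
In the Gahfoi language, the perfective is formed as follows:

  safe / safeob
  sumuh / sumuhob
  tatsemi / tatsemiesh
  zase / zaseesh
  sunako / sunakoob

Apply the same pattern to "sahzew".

safe and zase both end in -e yet inflect differently (safeob, zaseesh), so the final letter is not what conditions the rule; the first letter is.
"sahzew" begins with s-. The stems beginning with s- (sunako → sunakoob, safe → safeob, sumuh → sumuhob) add -ob.
The other pattern: stems beginning with t- or z- add -esh.
So sahzew → sahzewob.

sahzewob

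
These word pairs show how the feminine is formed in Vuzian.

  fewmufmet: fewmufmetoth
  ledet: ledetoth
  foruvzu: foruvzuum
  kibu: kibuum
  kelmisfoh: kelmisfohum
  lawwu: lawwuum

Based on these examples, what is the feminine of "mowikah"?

mowikahum

"mowikah" ends in -h. The one such stem in the data (kelmisfoh → kelmisfohum) adds -um, so the same rule applies.
The other pattern: stems ending in -t add -oth.
So mowikah → mowikahum.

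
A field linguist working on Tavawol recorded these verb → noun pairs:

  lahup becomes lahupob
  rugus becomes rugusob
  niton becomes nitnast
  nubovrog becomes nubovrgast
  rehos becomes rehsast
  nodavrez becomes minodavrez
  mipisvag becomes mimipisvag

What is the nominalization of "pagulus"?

rugus and rehos both end in -s yet inflect differently (rugusob, rehsast), so the final letter is not what conditions the rule; the last vowel is.
"pagulus" has last vowel 'u'. The stems whose last vowel is 'u' (lahup → lahupob, rugus → rugusob) add -ob.
So pagulus → pagulusob.

pagulusob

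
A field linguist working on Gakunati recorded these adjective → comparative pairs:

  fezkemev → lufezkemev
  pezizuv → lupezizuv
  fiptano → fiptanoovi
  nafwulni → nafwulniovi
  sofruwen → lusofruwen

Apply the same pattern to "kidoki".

fezkemev and fiptano both begin with f- yet inflect differently (lufezkemev, fiptanoovi), so the first letter is not what conditions the rule; whether the stem ends in a vowel or a consonant is.
"kidoki" ends in a vowel. The stems ending in a vowel (nafwulni → nafwulniovi, fiptano → fiptanoovi) add -ovi.
So kidoki → kidokiovi.

kidokiovi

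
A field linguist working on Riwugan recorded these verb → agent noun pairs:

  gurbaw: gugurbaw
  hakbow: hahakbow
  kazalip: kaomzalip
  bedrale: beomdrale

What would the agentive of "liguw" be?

liliguw

"liguw" ends in -w. The stems ending in -w (gurbaw → gugurbaw, hakbow → hahakbow) repeat the first consonant+vowel as a prefix.
So liguw → liliguw.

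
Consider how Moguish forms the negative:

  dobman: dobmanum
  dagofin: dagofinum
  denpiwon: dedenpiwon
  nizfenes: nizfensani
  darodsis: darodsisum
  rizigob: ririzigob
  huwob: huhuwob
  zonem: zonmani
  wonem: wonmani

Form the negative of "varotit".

"varotit" has last vowel 'i'. The stems whose last vowel is 'i' (dagofin → dagofinum, darodsis → darodsisum) add -um.
So varotit → varotitum.

varotitum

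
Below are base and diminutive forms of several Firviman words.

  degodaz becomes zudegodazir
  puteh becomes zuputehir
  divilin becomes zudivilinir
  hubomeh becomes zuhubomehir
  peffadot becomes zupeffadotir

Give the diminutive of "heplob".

Every pair shown (degodaz → zudegodazir, puteh → zuputehir, divilin → zudivilinir, …) follows the same rule: add zu- … -ir around the stem.
So heplob → zuheplobir.

zuheplobir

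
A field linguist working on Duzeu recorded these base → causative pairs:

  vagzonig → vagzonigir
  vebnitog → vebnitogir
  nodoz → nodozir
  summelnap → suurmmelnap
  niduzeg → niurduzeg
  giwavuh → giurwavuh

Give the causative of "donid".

donidir

"donid" has last vowel 'i'. The one such stem in the data (vagzonig → vagzonigir) adds -ir, so the same rule applies.
The other pattern: stems whose last vowel is 'a', 'e' or 'u' insert -ur- after the first vowel.
So donid → donidir.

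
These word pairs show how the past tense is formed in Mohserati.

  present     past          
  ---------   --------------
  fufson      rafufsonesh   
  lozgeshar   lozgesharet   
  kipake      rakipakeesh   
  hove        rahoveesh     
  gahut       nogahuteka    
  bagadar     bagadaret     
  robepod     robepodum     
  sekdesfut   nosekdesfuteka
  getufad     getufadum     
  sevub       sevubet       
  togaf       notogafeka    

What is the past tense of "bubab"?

lozgeshar and togaf both have last vowel 'a' yet inflect differently (lozgesharet, notogafeka), so the last vowel is not what conditions the rule; the final letter is.
"bubab" ends in -b. The one such stem in the data (sevub → sevubet) adds -et, so the same rule applies.
The other patterns: stems ending in -e or -n add ra- … -esh around the stem; stems ending in -f or -t add no- … -eka around the stem; stems ending in -d add -um.
So bubab → bubabet.

bubabet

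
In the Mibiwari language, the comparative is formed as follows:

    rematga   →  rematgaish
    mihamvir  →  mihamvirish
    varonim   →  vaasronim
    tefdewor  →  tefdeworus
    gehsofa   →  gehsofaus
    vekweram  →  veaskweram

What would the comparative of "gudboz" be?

"gudboz" begins with g-. The one such stem in the data (gehsofa → gehsofaus) adds -us, so the same rule applies.
The other patterns: stems beginning with v- insert -as- after the first vowel; stems beginning with m- or r- add -ish.
So gudboz → gudbozus.

gudbozus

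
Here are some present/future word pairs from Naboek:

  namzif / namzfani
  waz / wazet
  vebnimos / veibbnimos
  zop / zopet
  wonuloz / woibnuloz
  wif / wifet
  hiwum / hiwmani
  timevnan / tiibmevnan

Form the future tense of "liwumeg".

liibwumeg

wif and namzif both end in -f yet inflect differently (wifet, namzfani), so the final letter is not what conditions the rule; the number of vowels is.
"liwumeg" has 3 vowels. The stems with 3 vowels (wonuloz → woibnuloz, vebnimos → veibbnimos, timevnan → tiibmevnan) insert -ib- after the first vowel.
So liwumeg → liibwumeg.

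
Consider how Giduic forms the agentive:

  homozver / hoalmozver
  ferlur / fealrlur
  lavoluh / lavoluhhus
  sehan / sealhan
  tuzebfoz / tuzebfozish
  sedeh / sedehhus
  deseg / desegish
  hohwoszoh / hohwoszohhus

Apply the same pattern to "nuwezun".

lavoluh and ferlur both have last vowel 'u' yet inflect differently (lavoluhhus, fealrlur), so the last vowel is not what conditions the rule; the final letter is.
"nuwezun" ends in -n. The one such stem in the data (sehan → sealhan) inserts -al- after the first vowel (as do ferlur, homozver), so the same rule applies.
So nuwezun → nualwezun.

nualwezun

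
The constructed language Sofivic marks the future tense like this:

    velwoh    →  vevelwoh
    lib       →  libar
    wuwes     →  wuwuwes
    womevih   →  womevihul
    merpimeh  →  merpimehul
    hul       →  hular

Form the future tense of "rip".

ripar

velwoh and womevih both end in -h yet inflect differently (vevelwoh, womevihul), so the final letter is not what conditions the rule; the number of vowels is.
"rip" has 1 vowel. The stems with 1 vowel (lib → libar, hul → hular) add -ar.
The other patterns: stems with 2 vowels repeat the first consonant+vowel as a prefix; stems with 3 vowels add -ul.
So rip → ripar.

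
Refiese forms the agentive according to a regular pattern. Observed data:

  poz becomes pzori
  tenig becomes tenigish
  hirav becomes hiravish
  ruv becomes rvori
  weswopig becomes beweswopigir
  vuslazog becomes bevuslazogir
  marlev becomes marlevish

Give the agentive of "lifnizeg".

belifnizegir

ruv and hirav both end in -v yet inflect differently (rvori, hiravish), so the final letter is not what conditions the rule; the number of vowels is.
"lifnizeg" has 3 vowels. The stems with 3 vowels (weswopig → beweswopigir, vuslazog → bevuslazogir) add be- … -ir around the stem.
The other patterns: stems with 1 vowel delete the last vowel and add -ori; stems with 2 vowels add -ish.
So lifnizeg → belifnizegir.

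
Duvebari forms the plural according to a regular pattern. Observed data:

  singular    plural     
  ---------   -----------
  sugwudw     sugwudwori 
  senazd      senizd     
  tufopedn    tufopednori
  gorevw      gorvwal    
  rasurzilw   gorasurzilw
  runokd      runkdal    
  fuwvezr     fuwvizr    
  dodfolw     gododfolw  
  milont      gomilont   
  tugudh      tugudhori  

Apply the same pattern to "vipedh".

vipedhori

gorevw and sugwudw both end in -w yet inflect differently (gorvwal, sugwudwori), so the final letter is not what conditions the rule; the second-to-last letter is.
"vipedh" has second-to-last letter 'd'. The stems whose second-to-last letter is 'd' (tufopedn → tufopednori, tugudh → tugudhori, sugwudw → sugwudwori) add -ori.
So vipedh → vipedhori.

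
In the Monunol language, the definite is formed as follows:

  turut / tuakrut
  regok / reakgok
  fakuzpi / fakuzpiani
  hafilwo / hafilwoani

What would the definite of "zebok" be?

"zebok" ends in a consonant. The stems ending in a consonant (turut → tuakrut, regok → reakgok) insert -ak- after the first vowel.
The other pattern: stems ending in a vowel add -ani.
So zebok → zeakbok.

zeakbok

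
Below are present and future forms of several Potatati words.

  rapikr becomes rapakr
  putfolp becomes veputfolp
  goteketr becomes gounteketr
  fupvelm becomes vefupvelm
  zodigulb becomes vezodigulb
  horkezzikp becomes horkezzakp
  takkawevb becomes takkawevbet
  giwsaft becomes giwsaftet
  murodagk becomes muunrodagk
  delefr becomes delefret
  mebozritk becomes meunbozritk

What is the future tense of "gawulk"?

"gawulk" has second-to-last letter 'l'. The stems whose second-to-last letter is 'l' (putfolp → veputfolp, fupvelm → vefupvelm, zodigulb → vezodigulb) add the prefix ve-.
The other patterns: stems whose second-to-last letter is 'k' change the last vowel to 'a'; stems whose second-to-last letter is 'f' or 'v' add -et; stems whose second-to-last letter is 'g' or 't' insert -un- after the first vowel.
So gawulk → vegawulk.

vegawulk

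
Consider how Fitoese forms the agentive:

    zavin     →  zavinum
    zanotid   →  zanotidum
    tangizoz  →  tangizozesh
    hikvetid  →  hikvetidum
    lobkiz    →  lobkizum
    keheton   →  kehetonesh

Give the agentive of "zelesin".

zelesinum

keheton and zavin both end in -n yet inflect differently (kehetonesh, zavinum), so the final letter is not what conditions the rule; the last vowel is.
"zelesin" has last vowel 'i'. The stems whose last vowel is 'i' (zavin → zavinum, zanotid → zanotidum, hikvetid → hikvetidum) add -um.
So zelesin → zelesinum.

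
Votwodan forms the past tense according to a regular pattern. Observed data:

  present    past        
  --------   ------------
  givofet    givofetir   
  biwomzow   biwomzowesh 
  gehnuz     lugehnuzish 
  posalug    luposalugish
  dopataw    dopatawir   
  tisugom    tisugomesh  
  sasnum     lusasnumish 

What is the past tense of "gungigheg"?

gungighegir

sasnum and tisugom both end in -m yet inflect differently (lusasnumish, tisugomesh), so the final letter is not what conditions the rule; the last vowel is.
"gungigheg" has last vowel 'e'. The one such stem in the data (givofet → givofetir) adds -ir, so the same rule applies.
So gungigheg → gungighegir.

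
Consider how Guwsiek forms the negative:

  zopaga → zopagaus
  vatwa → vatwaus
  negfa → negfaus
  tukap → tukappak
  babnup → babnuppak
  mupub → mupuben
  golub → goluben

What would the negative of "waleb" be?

waleben

zopaga and tukap both have last vowel 'a' yet inflect differently (zopagaus, tukappak), so the last vowel is not what conditions the rule; the final letter is.
"waleb" ends in -b. The stems ending in -b (mupub → mupuben, golub → goluben) add -en.
So waleb → waleben.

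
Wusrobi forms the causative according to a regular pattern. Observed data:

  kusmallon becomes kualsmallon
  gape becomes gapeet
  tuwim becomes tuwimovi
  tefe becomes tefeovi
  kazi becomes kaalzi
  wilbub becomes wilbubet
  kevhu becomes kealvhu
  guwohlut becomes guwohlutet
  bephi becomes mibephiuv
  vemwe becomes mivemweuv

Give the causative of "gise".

giseet

kazi and bephi both end in -i yet inflect differently (kaalzi, mibephiuv), so the final letter is not what conditions the rule; the first letter is.
"gise" begins with g-. The stems beginning with g- (guwohlut → guwohlutet, gape → gapeet) add -et.
The other patterns: stems beginning with k- insert -al- after the first vowel; stems beginning with b- or v- add mi- … -uv around the stem; stems beginning with t- add -ovi.
So gise → giseet.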